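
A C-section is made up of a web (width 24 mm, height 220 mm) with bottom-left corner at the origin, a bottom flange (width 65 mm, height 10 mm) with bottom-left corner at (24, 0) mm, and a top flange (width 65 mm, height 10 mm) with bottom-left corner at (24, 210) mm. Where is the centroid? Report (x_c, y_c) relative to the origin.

web: A = 24 × 220 = 5280.00, centroid at (12.00, 110.00).
bottom flange: A = 65 × 10 = 650.00, centroid at (56.50, 5.00).
top flange: A = 65 × 10 = 650.00, centroid at (56.50, 215.00).
ΣA = 6580.00 mm², ΣAx_c = 136810.00 mm³, ΣAy_c = 723800.00 mm³.
x_c = 136810.00/6580.00 = 20.79 mm; y_c = 723800.00/6580.00 = 110.00 mm.

x_c = 20.79 mm, y_c = 110.00 mm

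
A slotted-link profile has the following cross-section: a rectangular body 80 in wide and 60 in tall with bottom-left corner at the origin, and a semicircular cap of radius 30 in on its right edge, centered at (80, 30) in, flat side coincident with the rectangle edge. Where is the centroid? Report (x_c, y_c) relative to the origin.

x_c = 52.00 in, y_c = 30.00 in

rectangular body: A = 80 × 60 = 4800.00, centroid at (40.00, 30.00).
semicircular end: A = ½π·30² = 1413.72, centroid at (92.73, 30.00).
ΣA = 6213.72 in², ΣAx_c = 323097.34 in³, ΣAy_c = 186411.50 in³.
x_c = 323097.34/6213.72 = 52.00 in; y_c = 186411.50/6213.72 = 30.00 in.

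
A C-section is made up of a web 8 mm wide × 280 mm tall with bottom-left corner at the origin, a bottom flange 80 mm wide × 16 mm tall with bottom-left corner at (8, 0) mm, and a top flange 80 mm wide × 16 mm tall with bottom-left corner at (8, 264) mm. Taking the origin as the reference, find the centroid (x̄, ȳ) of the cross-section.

x̄ = 27.47 mm, ȳ = 140.00 mm

web: A = 8 × 280 = 2240.00, centroid at (4.00, 140.00).
bottom flange: A = 80 × 16 = 1280.00, centroid at (48.00, 8.00).
top flange: A = 80 × 16 = 1280.00, centroid at (48.00, 272.00).
ΣA = 4800.00 mm²
ΣAx̄ = (2240.00)(4.00) + (1280.00)(48.00) + (1280.00)(48.00) = 131840.00 mm³
ΣAȳ = (2240.00)(140.00) + (1280.00)(8.00) + (1280.00)(272.00) = 672000.00 mm³
x̄ = 131840.00 / 4800.00 = 27.47 mm
ȳ = 672000.00 / 4800.00 = 140.00 mm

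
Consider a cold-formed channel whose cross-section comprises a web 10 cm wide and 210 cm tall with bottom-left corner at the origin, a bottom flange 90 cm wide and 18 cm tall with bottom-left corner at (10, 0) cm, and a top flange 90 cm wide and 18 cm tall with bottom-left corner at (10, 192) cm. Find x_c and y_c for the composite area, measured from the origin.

Part | A | x̄ᵢ | ȳᵢ | A·x̄ᵢ | A·ȳᵢ
web | 2100.00 | 5.00 | 105.00 | 10500.00 | 220500.00
bottom flange | 1620.00 | 55.00 | 9.00 | 89100.00 | 14580.00
top flange | 1620.00 | 55.00 | 201.00 | 89100.00 | 325620.00
Σ | 5340.00 |  |  | 188700.00 | 560700.00
x_c = 188700.00 / 5340.00 = 35.34 cm
y_c = 560700.00 / 5340.00 = 105.00 cm

x_c = 35.34 cm, y_c = 105.00 cm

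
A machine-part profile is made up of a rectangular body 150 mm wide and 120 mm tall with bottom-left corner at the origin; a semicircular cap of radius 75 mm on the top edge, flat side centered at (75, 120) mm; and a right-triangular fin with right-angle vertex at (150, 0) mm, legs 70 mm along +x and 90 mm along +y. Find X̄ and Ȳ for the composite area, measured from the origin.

X̄ = 85.33 mm, Ȳ = 83.91 mm

rectangular body: A = 150 × 120 = 18000.00, centroid at (75.00, 60.00).
semicircular top: A = ½π·75² = 8835.73, centroid at (75.00, 151.83).
triangular fin: A = ½·70·90 = 3150.00, centroid at (173.33, 30.00).
ΣA = 29985.73 mm², ΣAX̄ = 2558679.70 mm³, ΣAȲ = 2516037.52 mm³.
X̄ = 2558679.70/29985.73 = 85.33 mm; Ȳ = 2516037.52/29985.73 = 83.91 mm.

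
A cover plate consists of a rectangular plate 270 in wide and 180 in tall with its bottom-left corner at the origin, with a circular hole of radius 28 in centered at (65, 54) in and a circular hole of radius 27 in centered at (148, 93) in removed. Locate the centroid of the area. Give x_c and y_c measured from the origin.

x_c = 138.25 in, y_c = 91.87 in

plate: A = 270 × 180 = 48600.00, centroid at (135.00, 90.00).
hole 1: A = −π·28² = -2463.01, centroid at (65.00, 54.00).
hole 2: A = −π·27² = -2290.22, centroid at (148.00, 93.00).
ΣA = 43846.77 in², ΣAx_c = 6061951.72 in³, ΣAy_c = 4028006.98 in³.
x_c = 6061951.72/43846.77 = 138.25 in; y_c = 4028006.98/43846.77 = 91.87 in.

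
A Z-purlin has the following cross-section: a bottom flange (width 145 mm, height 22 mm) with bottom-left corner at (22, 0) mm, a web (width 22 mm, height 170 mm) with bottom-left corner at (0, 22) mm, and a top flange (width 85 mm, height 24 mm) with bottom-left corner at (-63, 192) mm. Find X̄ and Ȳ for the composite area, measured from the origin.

Part | A | x̄ᵢ | ȳᵢ | A·x̄ᵢ | A·ȳᵢ
bottom flange | 3190.00 | 94.50 | 11.00 | 301455.00 | 35090.00
web | 3740.00 | 11.00 | 107.00 | 41140.00 | 400180.00
top flange | 2040.00 | -20.50 | 204.00 | -41820.00 | 416160.00
Σ | 8970.00 |  |  | 300775.00 | 851430.00
X̄ = 300775.00 / 8970.00 = 33.53 mm
Ȳ = 851430.00 / 8970.00 = 94.92 mm

X̄ = 33.53 mm, Ȳ = 94.92 mm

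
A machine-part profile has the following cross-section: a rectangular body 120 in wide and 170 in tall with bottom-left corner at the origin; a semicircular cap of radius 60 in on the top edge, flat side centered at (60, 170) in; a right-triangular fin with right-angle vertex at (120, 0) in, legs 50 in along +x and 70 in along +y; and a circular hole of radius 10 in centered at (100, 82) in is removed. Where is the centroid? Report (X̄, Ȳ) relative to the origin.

rectangular body: A = 120 × 170 = 20400.00, centroid at (60.00, 85.00).
semicircular top: A = ½π·60² = 5654.87, centroid at (60.00, 195.46).
triangular fin: A = ½·50·70 = 1750.00, centroid at (136.67, 23.33).
hole: A = −π·10² = -314.16, centroid at (100.00, 82.00).
ΣA = 27490.71 in²
ΣAX̄ = (20400.00)(60.00) + (5654.87)(60.00) + (1750.00)(136.67) + (-314.16)(100.00) = 1771042.75 in³
ΣAȲ = (20400.00)(85.00) + (5654.87)(195.46) + (1750.00)(23.33) + (-314.16)(82.00) = 2854399.63 in³
X̄ = 1771042.75 / 27490.71 = 64.42 in
Ȳ = 2854399.63 / 27490.71 = 103.83 in

X̄ = 64.42 in, Ȳ = 103.83 in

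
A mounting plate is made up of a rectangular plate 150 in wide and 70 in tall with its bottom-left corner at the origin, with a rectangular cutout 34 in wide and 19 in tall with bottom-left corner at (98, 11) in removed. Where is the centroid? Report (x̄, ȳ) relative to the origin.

x̄ = 72.38 in, ȳ = 35.95 in

plate: A = 150 × 70 = 10500.00, centroid at (75.00, 35.00).
hole: A = −(34 × 19) = -646.00, centroid at (115.00, 20.50).
ΣA = 9854.00 in², ΣAx̄ = 713210.00 in³, ΣAȳ = 354257.00 in³.
x̄ = 713210.00/9854.00 = 72.38 in; ȳ = 354257.00/9854.00 = 35.95 in.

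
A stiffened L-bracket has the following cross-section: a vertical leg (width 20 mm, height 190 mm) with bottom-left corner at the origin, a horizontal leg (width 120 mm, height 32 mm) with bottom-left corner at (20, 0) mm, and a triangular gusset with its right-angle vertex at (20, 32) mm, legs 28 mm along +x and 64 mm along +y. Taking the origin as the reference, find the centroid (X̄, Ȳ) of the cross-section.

X̄ = 43.52 mm, Ȳ = 55.09 mm

Part | A | x̄ᵢ | ȳᵢ | A·x̄ᵢ | A·ȳᵢ
vertical leg | 3800.00 | 10.00 | 95.00 | 38000.00 | 361000.00
horizontal leg | 3840.00 | 80.00 | 16.00 | 307200.00 | 61440.00
gusset | 896.00 | 29.33 | 53.33 | 26282.67 | 47786.67
Σ | 8536.00 |  |  | 371482.67 | 470226.67
X̄ = 371482.67 / 8536.00 = 43.52 mm
Ȳ = 470226.67 / 8536.00 = 55.09 mm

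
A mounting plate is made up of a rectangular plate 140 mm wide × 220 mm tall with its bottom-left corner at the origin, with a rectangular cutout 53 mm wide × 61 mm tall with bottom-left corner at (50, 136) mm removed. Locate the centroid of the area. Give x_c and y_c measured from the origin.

x_c = 69.24 mm, y_c = 103.37 mm

plate: A = 140 × 220 = 30800.00, centroid at (70.00, 110.00).
hole: A = −(53 × 61) = -3233.00, centroid at (76.50, 166.50).
ΣA = 27567.00 mm²
ΣAx_c = (30800.00)(70.00) + (-3233.00)(76.50) = 1908675.50 mm³
ΣAy_c = (30800.00)(110.00) + (-3233.00)(166.50) = 2849705.50 mm³
x_c = 1908675.50 / 27567.00 = 69.24 mm
y_c = 2849705.50 / 27567.00 = 103.37 mm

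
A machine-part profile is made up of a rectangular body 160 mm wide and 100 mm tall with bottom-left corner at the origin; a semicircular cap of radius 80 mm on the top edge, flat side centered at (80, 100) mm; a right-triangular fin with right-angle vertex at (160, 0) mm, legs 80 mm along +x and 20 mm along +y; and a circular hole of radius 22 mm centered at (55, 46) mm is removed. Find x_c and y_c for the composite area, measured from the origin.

x_c = 84.87 mm, y_c = 82.19 mm

rectangular body: A = 160 × 100 = 16000.00, centroid at (80.00, 50.00).
semicircular top: A = ½π·80² = 10053.10, centroid at (80.00, 133.95).
triangular fin: A = ½·80·20 = 800.00, centroid at (186.67, 6.67).
hole: A = −π·22² = -1520.53, centroid at (55.00, 46.00).
ΣA = 25332.57 mm²
ΣAx_c = (16000.00)(80.00) + (10053.10)(80.00) + (800.00)(186.67) + (-1520.53)(55.00) = 2149951.86 mm³
ΣAy_c = (16000.00)(50.00) + (10053.10)(133.95) + (800.00)(6.67) + (-1520.53)(46.00) = 2082031.90 mm³
x_c = 2149951.86 / 25332.57 = 84.87 mm
y_c = 2082031.90 / 25332.57 = 82.19 mm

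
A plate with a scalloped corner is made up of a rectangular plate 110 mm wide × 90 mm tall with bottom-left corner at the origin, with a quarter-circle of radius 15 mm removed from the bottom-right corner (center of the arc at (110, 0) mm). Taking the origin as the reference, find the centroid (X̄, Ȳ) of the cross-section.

X̄ = 54.12 mm, Ȳ = 45.70 mm

plate: A = 110 × 90 = 9900.00, centroid at (55.00, 45.00).
removed quarter-circle: A = −¼π·15² = -176.71, centroid at (103.63, 6.37).
ΣA = 9723.29 mm², ΣAX̄ = 526186.40 mm³, ΣAȲ = 444375.00 mm³.
X̄ = 526186.40/9723.29 = 54.12 mm; Ȳ = 444375.00/9723.29 = 45.70 mm.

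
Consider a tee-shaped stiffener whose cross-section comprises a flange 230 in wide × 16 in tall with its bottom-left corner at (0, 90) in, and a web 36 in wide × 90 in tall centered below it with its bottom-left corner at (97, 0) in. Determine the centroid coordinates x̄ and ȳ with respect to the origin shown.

Part | A | x̄ᵢ | ȳᵢ | A·x̄ᵢ | A·ȳᵢ
web | 3240.00 | 115.00 | 45.00 | 372600.00 | 145800.00
flange | 3680.00 | 115.00 | 98.00 | 423200.00 | 360640.00
Σ | 6920.00 |  |  | 795800.00 | 506440.00
x̄ = 795800.00 / 6920.00 = 115.00 in
ȳ = 506440.00 / 6920.00 = 73.18 in

x̄ = 115.00 in, ȳ = 73.18 in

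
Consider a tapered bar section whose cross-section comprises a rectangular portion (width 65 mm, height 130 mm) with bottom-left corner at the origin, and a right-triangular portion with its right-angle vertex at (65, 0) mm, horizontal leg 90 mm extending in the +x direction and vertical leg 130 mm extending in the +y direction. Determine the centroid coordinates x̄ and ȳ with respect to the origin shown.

rectangular portion: A = 65 × 130 = 8450.00, centroid at (32.50, 65.00).
triangular portion: A = ½·90·130 = 5850.00, centroid at (95.00, 43.33).
ΣA = 14300.00 mm², ΣAx̄ = 830375.00 mm³, ΣAȳ = 802750.00 mm³.
x̄ = 830375.00/14300.00 = 58.07 mm; ȳ = 802750.00/14300.00 = 56.14 mm.

x̄ = 58.07 mm, ȳ = 56.14 mm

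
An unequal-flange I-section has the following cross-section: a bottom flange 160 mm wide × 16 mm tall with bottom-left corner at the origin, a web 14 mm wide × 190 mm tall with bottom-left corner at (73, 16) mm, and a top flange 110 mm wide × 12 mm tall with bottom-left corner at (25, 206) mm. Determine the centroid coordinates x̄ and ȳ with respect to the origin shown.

Part | A | x̄ᵢ | ȳᵢ | A·x̄ᵢ | A·ȳᵢ
bottom flange | 2560.00 | 80.00 | 8.00 | 204800.00 | 20480.00
web | 2660.00 | 80.00 | 111.00 | 212800.00 | 295260.00
top flange | 1320.00 | 80.00 | 212.00 | 105600.00 | 279840.00
Σ | 6540.00 |  |  | 523200.00 | 595580.00
x̄ = 523200.00 / 6540.00 = 80.00 mm
ȳ = 595580.00 / 6540.00 = 91.07 mm

x̄ = 80.00 mm, ȳ = 91.07 mm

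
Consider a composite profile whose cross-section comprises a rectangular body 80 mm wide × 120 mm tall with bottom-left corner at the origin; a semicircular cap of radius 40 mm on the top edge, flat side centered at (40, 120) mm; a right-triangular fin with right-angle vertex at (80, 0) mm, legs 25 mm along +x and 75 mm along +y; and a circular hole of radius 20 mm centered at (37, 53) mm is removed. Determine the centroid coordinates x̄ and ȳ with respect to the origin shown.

x̄ = 44.16 mm, ȳ = 74.37 mm

rectangular body: A = 80 × 120 = 9600.00, centroid at (40.00, 60.00).
semicircular top: A = ½π·40² = 2513.27, centroid at (40.00, 136.98).
triangular fin: A = ½·25·75 = 937.50, centroid at (88.33, 25.00).
hole: A = −π·20² = -1256.64, centroid at (37.00, 53.00).
ΣA = 11794.14 mm²
ΣAx̄ = (9600.00)(40.00) + (2513.27)(40.00) + (937.50)(88.33) + (-1256.64)(37.00) = 520847.89 mm³
ΣAȳ = (9600.00)(60.00) + (2513.27)(136.98) + (937.50)(25.00) + (-1256.64)(53.00) = 877095.30 mm³
x̄ = 520847.89 / 11794.14 = 44.16 mm
ȳ = 877095.30 / 11794.14 = 74.37 mm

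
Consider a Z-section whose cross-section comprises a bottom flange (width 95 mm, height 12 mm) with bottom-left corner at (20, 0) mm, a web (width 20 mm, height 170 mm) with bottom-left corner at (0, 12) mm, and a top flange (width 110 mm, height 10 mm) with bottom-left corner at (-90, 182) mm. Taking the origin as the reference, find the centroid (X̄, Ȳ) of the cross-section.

bottom flange: A = 95 × 12 = 1140.00, centroid at (67.50, 6.00).
web: A = 20 × 170 = 3400.00, centroid at (10.00, 97.00).
top flange: A = 110 × 10 = 1100.00, centroid at (-35.00, 187.00).
ΣA = 5640.00 mm²
ΣAX̄ = (1140.00)(67.50) + (3400.00)(10.00) + (1100.00)(-35.00) = 72450.00 mm³
ΣAȲ = (1140.00)(6.00) + (3400.00)(97.00) + (1100.00)(187.00) = 542340.00 mm³
X̄ = 72450.00 / 5640.00 = 12.85 mm
Ȳ = 542340.00 / 5640.00 = 96.16 mm

X̄ = 12.85 mm, Ȳ = 96.16 mm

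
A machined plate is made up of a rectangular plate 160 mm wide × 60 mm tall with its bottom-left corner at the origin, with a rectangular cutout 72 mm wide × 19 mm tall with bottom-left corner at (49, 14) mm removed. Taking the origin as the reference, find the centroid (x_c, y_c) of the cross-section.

x_c = 79.17 mm, y_c = 31.08 mm

Part | A | x̄ᵢ | ȳᵢ | A·x̄ᵢ | A·ȳᵢ
plate | 9600.00 | 80.00 | 30.00 | 768000.00 | 288000.00
hole | -1368.00 | 85.00 | 23.50 | -116280.00 | -32148.00
Σ | 8232.00 |  |  | 651720.00 | 255852.00
x_c = 651720.00 / 8232.00 = 79.17 mm
y_c = 255852.00 / 8232.00 = 31.08 mm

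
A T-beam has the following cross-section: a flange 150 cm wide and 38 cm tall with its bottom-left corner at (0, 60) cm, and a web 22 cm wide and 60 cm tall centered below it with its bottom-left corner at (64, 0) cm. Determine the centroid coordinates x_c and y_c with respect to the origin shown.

Part | A | x̄ᵢ | ȳᵢ | A·x̄ᵢ | A·ȳᵢ
web | 1320.00 | 75.00 | 30.00 | 99000.00 | 39600.00
flange | 5700.00 | 75.00 | 79.00 | 427500.00 | 450300.00
Σ | 7020.00 |  |  | 526500.00 | 489900.00
x_c = 526500.00 / 7020.00 = 75.00 cm
y_c = 489900.00 / 7020.00 = 69.79 cm

x_c = 75.00 cm, y_c = 69.79 cm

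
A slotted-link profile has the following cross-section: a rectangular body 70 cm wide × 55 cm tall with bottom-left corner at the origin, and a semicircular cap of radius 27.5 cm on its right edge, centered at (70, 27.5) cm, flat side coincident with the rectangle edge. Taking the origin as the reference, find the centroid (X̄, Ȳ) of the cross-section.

X̄ = 46.00 cm, Ȳ = 27.50 cm

rectangular body: A = 70 × 55 = 3850.00, centroid at (35.00, 27.50).
semicircular end: A = ½π·27.5² = 1187.91, centroid at (81.67, 27.50).
ΣA = 5037.91 cm², ΣAX̄ = 231768.61 cm³, ΣAȲ = 138542.65 cm³.
X̄ = 231768.61/5037.91 = 46.00 cm; Ȳ = 138542.65/5037.91 = 27.50 cm.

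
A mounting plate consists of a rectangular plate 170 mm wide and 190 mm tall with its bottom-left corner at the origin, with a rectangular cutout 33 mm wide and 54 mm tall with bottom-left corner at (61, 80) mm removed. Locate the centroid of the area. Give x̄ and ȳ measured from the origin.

Part | A | x̄ᵢ | ȳᵢ | A·x̄ᵢ | A·ȳᵢ
plate | 32300.00 | 85.00 | 95.00 | 2745500.00 | 3068500.00
hole | -1782.00 | 77.50 | 107.00 | -138105.00 | -190674.00
Σ | 30518.00 |  |  | 2607395.00 | 2877826.00
x̄ = 2607395.00 / 30518.00 = 85.44 mm
ȳ = 2877826.00 / 30518.00 = 94.30 mm

x̄ = 85.44 mm, ȳ = 94.30 mm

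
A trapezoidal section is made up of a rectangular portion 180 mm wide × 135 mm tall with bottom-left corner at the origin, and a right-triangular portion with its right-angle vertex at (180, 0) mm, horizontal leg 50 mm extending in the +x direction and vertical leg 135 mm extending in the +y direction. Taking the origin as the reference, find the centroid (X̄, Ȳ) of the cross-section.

rectangular portion: A = 180 × 135 = 24300.00, centroid at (90.00, 67.50).
triangular portion: A = ½·50·135 = 3375.00, centroid at (196.67, 45.00).
ΣA = 27675.00 mm²
ΣAX̄ = (24300.00)(90.00) + (3375.00)(196.67) = 2850750.00 mm³
ΣAȲ = (24300.00)(67.50) + (3375.00)(45.00) = 1792125.00 mm³
X̄ = 2850750.00 / 27675.00 = 103.01 mm
Ȳ = 1792125.00 / 27675.00 = 64.76 mm

X̄ = 103.01 mm, Ȳ = 64.76 mm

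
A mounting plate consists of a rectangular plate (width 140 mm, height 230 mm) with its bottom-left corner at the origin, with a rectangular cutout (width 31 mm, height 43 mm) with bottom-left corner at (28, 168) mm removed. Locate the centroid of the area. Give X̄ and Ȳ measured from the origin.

plate: A = 140 × 230 = 32200.00, centroid at (70.00, 115.00).
hole: A = −(31 × 43) = -1333.00, centroid at (43.50, 189.50).
ΣA = 30867.00 mm²
ΣAX̄ = (32200.00)(70.00) + (-1333.00)(43.50) = 2196014.50 mm³
ΣAȲ = (32200.00)(115.00) + (-1333.00)(189.50) = 3450396.50 mm³
X̄ = 2196014.50 / 30867.00 = 71.14 mm
Ȳ = 3450396.50 / 30867.00 = 111.78 mm

X̄ = 71.14 mm, Ȳ = 111.78 mm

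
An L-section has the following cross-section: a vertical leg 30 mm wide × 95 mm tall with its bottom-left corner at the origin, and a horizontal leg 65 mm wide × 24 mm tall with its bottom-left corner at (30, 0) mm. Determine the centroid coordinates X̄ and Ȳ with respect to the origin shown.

X̄ = 31.80 mm, Ȳ = 34.94 mm

Part | A | x̄ᵢ | ȳᵢ | A·x̄ᵢ | A·ȳᵢ
vertical leg | 2850.00 | 15.00 | 47.50 | 42750.00 | 135375.00
horizontal leg | 1560.00 | 62.50 | 12.00 | 97500.00 | 18720.00
Σ | 4410.00 |  |  | 140250.00 | 154095.00
X̄ = 140250.00 / 4410.00 = 31.80 mm
Ȳ = 154095.00 / 4410.00 = 34.94 mm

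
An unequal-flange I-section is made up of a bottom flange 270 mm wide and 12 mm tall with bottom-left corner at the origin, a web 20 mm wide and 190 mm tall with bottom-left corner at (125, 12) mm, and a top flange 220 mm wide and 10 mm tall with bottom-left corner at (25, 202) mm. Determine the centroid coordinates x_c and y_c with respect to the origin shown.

x_c = 135.00 mm, y_c = 95.39 mm

bottom flange: A = 270 × 12 = 3240.00, centroid at (135.00, 6.00).
web: A = 20 × 190 = 3800.00, centroid at (135.00, 107.00).
top flange: A = 220 × 10 = 2200.00, centroid at (135.00, 207.00).
ΣA = 9240.00 mm², ΣAx_c = 1247400.00 mm³, ΣAy_c = 881440.00 mm³.
x_c = 1247400.00/9240.00 = 135.00 mm; y_c = 881440.00/9240.00 = 95.39 mm.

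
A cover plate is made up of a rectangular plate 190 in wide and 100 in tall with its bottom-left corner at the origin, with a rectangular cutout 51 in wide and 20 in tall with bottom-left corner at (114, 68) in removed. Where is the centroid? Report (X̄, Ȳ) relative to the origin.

Part | A | x̄ᵢ | ȳᵢ | A·x̄ᵢ | A·ȳᵢ
plate | 19000.00 | 95.00 | 50.00 | 1805000.00 | 950000.00
hole | -1020.00 | 139.50 | 78.00 | -142290.00 | -79560.00
Σ | 17980.00 |  |  | 1662710.00 | 870440.00
X̄ = 1662710.00 / 17980.00 = 92.48 in
Ȳ = 870440.00 / 17980.00 = 48.41 in

X̄ = 92.48 in, Ȳ = 48.41 in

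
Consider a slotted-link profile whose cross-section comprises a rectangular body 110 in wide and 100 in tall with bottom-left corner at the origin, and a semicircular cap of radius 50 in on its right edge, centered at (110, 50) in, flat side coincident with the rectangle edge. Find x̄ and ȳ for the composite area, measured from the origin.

x̄ = 75.05 in, ȳ = 50.00 in

rectangular body: A = 110 × 100 = 11000.00, centroid at (55.00, 50.00).
semicircular end: A = ½π·50² = 3926.99, centroid at (131.22, 50.00).
ΣA = 14926.99 in², ΣAx̄ = 1120302.32 in³, ΣAȳ = 746349.54 in³.
x̄ = 1120302.32/14926.99 = 75.05 in; ȳ = 746349.54/14926.99 = 50.00 in.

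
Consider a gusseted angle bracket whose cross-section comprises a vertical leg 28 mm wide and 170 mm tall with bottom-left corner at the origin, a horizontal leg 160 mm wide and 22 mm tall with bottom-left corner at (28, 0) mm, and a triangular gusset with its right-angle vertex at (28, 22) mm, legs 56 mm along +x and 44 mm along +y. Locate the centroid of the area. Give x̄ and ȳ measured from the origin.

vertical leg: A = 28 × 170 = 4760.00, centroid at (14.00, 85.00).
horizontal leg: A = 160 × 22 = 3520.00, centroid at (108.00, 11.00).
gusset: A = ½·56·44 = 1232.00, centroid at (46.67, 36.67).
ΣA = 9512.00 mm²
ΣAx̄ = (4760.00)(14.00) + (3520.00)(108.00) + (1232.00)(46.67) = 504293.33 mm³
ΣAȳ = (4760.00)(85.00) + (3520.00)(11.00) + (1232.00)(36.67) = 488493.33 mm³
x̄ = 504293.33 / 9512.00 = 53.02 mm
ȳ = 488493.33 / 9512.00 = 51.36 mm

x̄ = 53.02 mm, ȳ = 51.36 mm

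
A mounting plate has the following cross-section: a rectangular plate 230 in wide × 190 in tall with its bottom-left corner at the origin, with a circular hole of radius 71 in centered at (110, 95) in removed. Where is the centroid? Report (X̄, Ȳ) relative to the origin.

plate: A = 230 × 190 = 43700.00, centroid at (115.00, 95.00).
hole: A = −π·71² = -15836.77, centroid at (110.00, 95.00).
ΣA = 27863.23 in², ΣAX̄ = 3283455.46 in³, ΣAȲ = 2647006.99 in³.
X̄ = 3283455.46/27863.23 = 117.84 in; Ȳ = 2647006.99/27863.23 = 95.00 in.

X̄ = 117.84 in, Ȳ = 95.00 in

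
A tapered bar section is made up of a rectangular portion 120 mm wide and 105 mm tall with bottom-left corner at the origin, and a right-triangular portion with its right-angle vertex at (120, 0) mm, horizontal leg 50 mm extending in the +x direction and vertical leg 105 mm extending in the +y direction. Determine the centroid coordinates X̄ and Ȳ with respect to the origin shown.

X̄ = 73.22 mm, Ȳ = 49.48 mm

rectangular portion: A = 120 × 105 = 12600.00, centroid at (60.00, 52.50).
triangular portion: A = ½·50·105 = 2625.00, centroid at (136.67, 35.00).
ΣA = 15225.00 mm², ΣAX̄ = 1114750.00 mm³, ΣAȲ = 753375.00 mm³.
X̄ = 1114750.00/15225.00 = 73.22 mm; Ȳ = 753375.00/15225.00 = 49.48 mm.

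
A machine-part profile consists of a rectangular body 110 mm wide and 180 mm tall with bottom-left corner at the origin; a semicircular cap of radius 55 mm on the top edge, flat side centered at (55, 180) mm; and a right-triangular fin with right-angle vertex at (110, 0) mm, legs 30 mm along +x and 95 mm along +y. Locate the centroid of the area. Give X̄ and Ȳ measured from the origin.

rectangular body: A = 110 × 180 = 19800.00, centroid at (55.00, 90.00).
semicircular top: A = ½π·55² = 4751.66, centroid at (55.00, 203.34).
triangular fin: A = ½·30·95 = 1425.00, centroid at (120.00, 31.67).
ΣA = 25976.66 mm²
ΣAX̄ = (19800.00)(55.00) + (4751.66)(55.00) + (1425.00)(120.00) = 1521341.24 mm³
ΣAȲ = (19800.00)(90.00) + (4751.66)(203.34) + (1425.00)(31.67) = 2793340.27 mm³
X̄ = 1521341.24 / 25976.66 = 58.57 mm
Ȳ = 2793340.27 / 25976.66 = 107.53 mm

X̄ = 58.57 mm, Ȳ = 107.53 mm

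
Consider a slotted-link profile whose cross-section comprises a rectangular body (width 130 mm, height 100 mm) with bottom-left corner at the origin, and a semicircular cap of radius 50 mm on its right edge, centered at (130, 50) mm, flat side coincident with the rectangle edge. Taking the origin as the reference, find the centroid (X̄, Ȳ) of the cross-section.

rectangular body: A = 130 × 100 = 13000.00, centroid at (65.00, 50.00).
semicircular end: A = ½π·50² = 3926.99, centroid at (151.22, 50.00).
ΣA = 16926.99 mm²
ΣAX̄ = (13000.00)(65.00) + (3926.99)(151.22) = 1438842.14 mm³
ΣAȲ = (13000.00)(50.00) + (3926.99)(50.00) = 846349.54 mm³
X̄ = 1438842.14 / 16926.99 = 85.00 mm
Ȳ = 846349.54 / 16926.99 = 50.00 mm

X̄ = 85.00 mm, Ȳ = 50.00 mm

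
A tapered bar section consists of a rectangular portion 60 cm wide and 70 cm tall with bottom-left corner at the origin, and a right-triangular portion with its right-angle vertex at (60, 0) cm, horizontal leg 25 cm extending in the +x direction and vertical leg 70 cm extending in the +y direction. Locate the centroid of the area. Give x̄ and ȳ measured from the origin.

x̄ = 36.61 cm, ȳ = 32.99 cm

rectangular portion: A = 60 × 70 = 4200.00, centroid at (30.00, 35.00).
triangular portion: A = ½·25·70 = 875.00, centroid at (68.33, 23.33).
ΣA = 5075.00 cm², ΣAx̄ = 185791.67 cm³, ΣAȳ = 167416.67 cm³.
x̄ = 185791.67/5075.00 = 36.61 cm; ȳ = 167416.67/5075.00 = 32.99 cm.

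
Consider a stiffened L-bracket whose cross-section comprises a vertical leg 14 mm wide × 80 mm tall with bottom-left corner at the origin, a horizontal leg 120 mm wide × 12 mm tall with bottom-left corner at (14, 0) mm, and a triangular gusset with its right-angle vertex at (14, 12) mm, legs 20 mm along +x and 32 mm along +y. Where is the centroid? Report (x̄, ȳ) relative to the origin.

vertical leg: A = 14 × 80 = 1120.00, centroid at (7.00, 40.00).
horizontal leg: A = 120 × 12 = 1440.00, centroid at (74.00, 6.00).
gusset: A = ½·20·32 = 320.00, centroid at (20.67, 22.67).
ΣA = 2880.00 mm²
ΣAx̄ = (1120.00)(7.00) + (1440.00)(74.00) + (320.00)(20.67) = 121013.33 mm³
ΣAȳ = (1120.00)(40.00) + (1440.00)(6.00) + (320.00)(22.67) = 60693.33 mm³
x̄ = 121013.33 / 2880.00 = 42.02 mm
ȳ = 60693.33 / 2880.00 = 21.07 mm

x̄ = 42.02 mm, ȳ = 21.07 mm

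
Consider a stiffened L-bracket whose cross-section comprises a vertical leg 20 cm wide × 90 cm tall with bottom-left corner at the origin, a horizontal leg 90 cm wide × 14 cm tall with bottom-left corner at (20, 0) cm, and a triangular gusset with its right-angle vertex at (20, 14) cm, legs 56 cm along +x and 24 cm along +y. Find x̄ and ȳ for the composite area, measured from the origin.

vertical leg: A = 20 × 90 = 1800.00, centroid at (10.00, 45.00).
horizontal leg: A = 90 × 14 = 1260.00, centroid at (65.00, 7.00).
gusset: A = ½·56·24 = 672.00, centroid at (38.67, 22.00).
ΣA = 3732.00 cm², ΣAx̄ = 125884.00 cm³, ΣAȳ = 104604.00 cm³.
x̄ = 125884.00/3732.00 = 33.73 cm; ȳ = 104604.00/3732.00 = 28.03 cm.

x̄ = 33.73 cm, ȳ = 28.03 cm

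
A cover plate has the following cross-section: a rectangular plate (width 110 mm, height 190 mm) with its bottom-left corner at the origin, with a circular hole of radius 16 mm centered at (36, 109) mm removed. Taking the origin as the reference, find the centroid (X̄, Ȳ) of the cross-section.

plate: A = 110 × 190 = 20900.00, centroid at (55.00, 95.00).
hole: A = −π·16² = -804.25, centroid at (36.00, 109.00).
ΣA = 20095.75 mm², ΣAX̄ = 1120547.08 mm³, ΣAȲ = 1897837.00 mm³.
X̄ = 1120547.08/20095.75 = 55.76 mm; Ȳ = 1897837.00/20095.75 = 94.44 mm.

X̄ = 55.76 mm, Ȳ = 94.44 mm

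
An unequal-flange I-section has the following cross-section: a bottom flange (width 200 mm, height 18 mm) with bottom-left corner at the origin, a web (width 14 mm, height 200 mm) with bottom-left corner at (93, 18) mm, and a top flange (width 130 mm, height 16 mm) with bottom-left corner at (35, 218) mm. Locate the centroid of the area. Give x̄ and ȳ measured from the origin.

x̄ = 100.00 mm, ȳ = 98.22 mm

bottom flange: A = 200 × 18 = 3600.00, centroid at (100.00, 9.00).
web: A = 14 × 200 = 2800.00, centroid at (100.00, 118.00).
top flange: A = 130 × 16 = 2080.00, centroid at (100.00, 226.00).
ΣA = 8480.00 mm², ΣAx̄ = 848000.00 mm³, ΣAȳ = 832880.00 mm³.
x̄ = 848000.00/8480.00 = 100.00 mm; ȳ = 832880.00/8480.00 = 98.22 mm.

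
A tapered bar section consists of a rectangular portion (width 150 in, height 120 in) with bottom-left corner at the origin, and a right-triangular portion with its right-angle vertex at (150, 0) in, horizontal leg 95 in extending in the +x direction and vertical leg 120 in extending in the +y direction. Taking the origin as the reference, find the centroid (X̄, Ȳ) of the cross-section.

Part | A | x̄ᵢ | ȳᵢ | A·x̄ᵢ | A·ȳᵢ
rectangular portion | 18000.00 | 75.00 | 60.00 | 1350000.00 | 1080000.00
triangular portion | 5700.00 | 181.67 | 40.00 | 1035500.00 | 228000.00
Σ | 23700.00 |  |  | 2385500.00 | 1308000.00
X̄ = 2385500.00 / 23700.00 = 100.65 in
Ȳ = 1308000.00 / 23700.00 = 55.19 in

X̄ = 100.65 in, Ȳ = 55.19 in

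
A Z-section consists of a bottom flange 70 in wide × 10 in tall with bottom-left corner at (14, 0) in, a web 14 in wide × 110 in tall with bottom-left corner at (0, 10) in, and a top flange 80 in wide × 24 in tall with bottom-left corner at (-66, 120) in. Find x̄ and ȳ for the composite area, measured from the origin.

x̄ = -1.16 in, ȳ = 85.83 in

Part | A | x̄ᵢ | ȳᵢ | A·x̄ᵢ | A·ȳᵢ
bottom flange | 700.00 | 49.00 | 5.00 | 34300.00 | 3500.00
web | 1540.00 | 7.00 | 65.00 | 10780.00 | 100100.00
top flange | 1920.00 | -26.00 | 132.00 | -49920.00 | 253440.00
Σ | 4160.00 |  |  | -4840.00 | 357040.00
x̄ = -4840.00 / 4160.00 = -1.16 in
ȳ = 357040.00 / 4160.00 = 85.83 in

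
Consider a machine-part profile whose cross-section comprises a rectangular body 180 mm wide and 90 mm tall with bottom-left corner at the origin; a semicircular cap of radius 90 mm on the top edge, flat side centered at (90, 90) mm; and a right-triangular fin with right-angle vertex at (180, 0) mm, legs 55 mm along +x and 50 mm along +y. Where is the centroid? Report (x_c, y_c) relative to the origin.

x_c = 94.92 mm, y_c = 78.65 mm

rectangular body: A = 180 × 90 = 16200.00, centroid at (90.00, 45.00).
semicircular top: A = ½π·90² = 12723.45, centroid at (90.00, 128.20).
triangular fin: A = ½·55·50 = 1375.00, centroid at (198.33, 16.67).
ΣA = 30298.45 mm²
ΣAx_c = (16200.00)(90.00) + (12723.45)(90.00) + (1375.00)(198.33) = 2875818.86 mm³
ΣAy_c = (16200.00)(45.00) + (12723.45)(128.20) + (1375.00)(16.67) = 2383027.19 mm³
x_c = 2875818.86 / 30298.45 = 94.92 mm
y_c = 2383027.19 / 30298.45 = 78.65 mm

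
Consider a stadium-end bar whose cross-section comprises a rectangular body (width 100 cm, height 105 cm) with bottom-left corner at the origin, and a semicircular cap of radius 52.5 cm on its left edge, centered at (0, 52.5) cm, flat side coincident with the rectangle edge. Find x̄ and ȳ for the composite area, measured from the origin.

x̄ = 28.90 cm, ȳ = 52.50 cm

Part | A | x̄ᵢ | ȳᵢ | A·x̄ᵢ | A·ȳᵢ
rectangular body | 10500.00 | 50.00 | 52.50 | 525000.00 | 551250.00
semicircular end | 4329.51 | -22.28 | 52.50 | -96468.75 | 227299.14
Σ | 14829.51 |  |  | 428531.25 | 778549.14
x̄ = 428531.25 / 14829.51 = 28.90 cm
ȳ = 778549.14 / 14829.51 = 52.50 cm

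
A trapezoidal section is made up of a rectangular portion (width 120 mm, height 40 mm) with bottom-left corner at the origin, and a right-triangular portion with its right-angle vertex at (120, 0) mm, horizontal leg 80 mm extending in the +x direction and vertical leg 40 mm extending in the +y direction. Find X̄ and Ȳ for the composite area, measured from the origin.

rectangular portion: A = 120 × 40 = 4800.00, centroid at (60.00, 20.00).
triangular portion: A = ½·80·40 = 1600.00, centroid at (146.67, 13.33).
ΣA = 6400.00 mm²
ΣAX̄ = (4800.00)(60.00) + (1600.00)(146.67) = 522666.67 mm³
ΣAȲ = (4800.00)(20.00) + (1600.00)(13.33) = 117333.33 mm³
X̄ = 522666.67 / 6400.00 = 81.67 mm
Ȳ = 117333.33 / 6400.00 = 18.33 mm

X̄ = 81.67 mm, Ȳ = 18.33 mm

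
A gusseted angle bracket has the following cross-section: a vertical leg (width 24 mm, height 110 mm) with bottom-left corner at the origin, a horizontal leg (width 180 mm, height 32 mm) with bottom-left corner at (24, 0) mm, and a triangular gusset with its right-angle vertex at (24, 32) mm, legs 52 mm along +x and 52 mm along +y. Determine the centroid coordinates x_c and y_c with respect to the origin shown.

x_c = 76.31 mm, y_c = 31.18 mm

vertical leg: A = 24 × 110 = 2640.00, centroid at (12.00, 55.00).
horizontal leg: A = 180 × 32 = 5760.00, centroid at (114.00, 16.00).
gusset: A = ½·52·52 = 1352.00, centroid at (41.33, 49.33).
ΣA = 9752.00 mm², ΣAx_c = 744202.67 mm³, ΣAy_c = 304058.67 mm³.
x_c = 744202.67/9752.00 = 76.31 mm; y_c = 304058.67/9752.00 = 31.18 mm.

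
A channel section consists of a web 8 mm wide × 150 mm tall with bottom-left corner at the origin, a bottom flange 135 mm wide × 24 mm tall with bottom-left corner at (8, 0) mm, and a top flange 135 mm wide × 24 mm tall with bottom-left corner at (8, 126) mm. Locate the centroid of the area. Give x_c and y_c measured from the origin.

x_c = 64.33 mm, y_c = 75.00 mm

web: A = 8 × 150 = 1200.00, centroid at (4.00, 75.00).
bottom flange: A = 135 × 24 = 3240.00, centroid at (75.50, 12.00).
top flange: A = 135 × 24 = 3240.00, centroid at (75.50, 138.00).
ΣA = 7680.00 mm²
ΣAx_c = (1200.00)(4.00) + (3240.00)(75.50) + (3240.00)(75.50) = 494040.00 mm³
ΣAy_c = (1200.00)(75.00) + (3240.00)(12.00) + (3240.00)(138.00) = 576000.00 mm³
x_c = 494040.00 / 7680.00 = 64.33 mm
y_c = 576000.00 / 7680.00 = 75.00 mm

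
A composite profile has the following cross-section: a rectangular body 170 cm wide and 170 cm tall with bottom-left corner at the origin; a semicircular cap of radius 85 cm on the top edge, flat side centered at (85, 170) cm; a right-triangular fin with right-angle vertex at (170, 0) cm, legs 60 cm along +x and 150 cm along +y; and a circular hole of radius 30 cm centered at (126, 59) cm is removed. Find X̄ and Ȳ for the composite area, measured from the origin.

Part | A | x̄ᵢ | ȳᵢ | A·x̄ᵢ | A·ȳᵢ
rectangular body | 28900.00 | 85.00 | 85.00 | 2456500.00 | 2456500.00
semicircular top | 11349.00 | 85.00 | 206.08 | 964665.29 | 2338747.26
triangular fin | 4500.00 | 190.00 | 50.00 | 855000.00 | 225000.00
hole | -2827.43 | 126.00 | 59.00 | -356256.61 | -166818.57
Σ | 41921.57 |  |  | 3919908.69 | 4853428.69
X̄ = 3919908.69 / 41921.57 = 93.51 cm
Ȳ = 4853428.69 / 41921.57 = 115.77 cm

X̄ = 93.51 cm, Ȳ = 115.77 cm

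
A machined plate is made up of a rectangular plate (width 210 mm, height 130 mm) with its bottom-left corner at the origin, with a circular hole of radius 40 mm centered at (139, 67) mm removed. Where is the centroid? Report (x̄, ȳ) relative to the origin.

plate: A = 210 × 130 = 27300.00, centroid at (105.00, 65.00).
hole: A = −π·40² = -5026.55, centroid at (139.00, 67.00).
ΣA = 22273.45 mm²
ΣAx̄ = (27300.00)(105.00) + (-5026.55)(139.00) = 2167809.79 mm³
ΣAȳ = (27300.00)(65.00) + (-5026.55)(67.00) = 1437721.27 mm³
x̄ = 2167809.79 / 22273.45 = 97.33 mm
ȳ = 1437721.27 / 22273.45 = 64.55 mm

x̄ = 97.33 mm, ȳ = 64.55 mm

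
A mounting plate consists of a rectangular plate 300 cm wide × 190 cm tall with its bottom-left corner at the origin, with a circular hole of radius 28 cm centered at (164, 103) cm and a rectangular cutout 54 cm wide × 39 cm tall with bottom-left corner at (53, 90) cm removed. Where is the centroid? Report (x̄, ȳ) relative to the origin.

Part | A | x̄ᵢ | ȳᵢ | A·x̄ᵢ | A·ȳᵢ
plate | 57000.00 | 150.00 | 95.00 | 8550000.00 | 5415000.00
hole 1 | -2463.01 | 164.00 | 103.00 | -403933.42 | -253689.89
hole 2 | -2106.00 | 80.00 | 109.50 | -168480.00 | -230607.00
Σ | 52430.99 |  |  | 7977586.58 | 4930703.11
x̄ = 7977586.58 / 52430.99 = 152.15 cm
ȳ = 4930703.11 / 52430.99 = 94.04 cm

x̄ = 152.15 cm, ȳ = 94.04 cm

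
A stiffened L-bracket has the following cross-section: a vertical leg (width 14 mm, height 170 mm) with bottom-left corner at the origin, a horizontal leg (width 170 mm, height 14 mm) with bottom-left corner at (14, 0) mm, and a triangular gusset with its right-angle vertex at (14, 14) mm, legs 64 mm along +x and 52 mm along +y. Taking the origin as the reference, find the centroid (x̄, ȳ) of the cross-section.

vertical leg: A = 14 × 170 = 2380.00, centroid at (7.00, 85.00).
horizontal leg: A = 170 × 14 = 2380.00, centroid at (99.00, 7.00).
gusset: A = ½·64·52 = 1664.00, centroid at (35.33, 31.33).
ΣA = 6424.00 mm², ΣAx̄ = 311074.67 mm³, ΣAȳ = 271098.67 mm³.
x̄ = 311074.67/6424.00 = 48.42 mm; ȳ = 271098.67/6424.00 = 42.20 mm.

x̄ = 48.42 mm, ȳ = 42.20 mm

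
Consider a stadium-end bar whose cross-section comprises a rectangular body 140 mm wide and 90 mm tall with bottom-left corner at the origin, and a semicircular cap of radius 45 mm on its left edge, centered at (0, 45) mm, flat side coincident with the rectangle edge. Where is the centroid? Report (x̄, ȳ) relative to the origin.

Part | A | x̄ᵢ | ȳᵢ | A·x̄ᵢ | A·ȳᵢ
rectangular body | 12600.00 | 70.00 | 45.00 | 882000.00 | 567000.00
semicircular end | 3180.86 | -19.10 | 45.00 | -60750.00 | 143138.82
Σ | 15780.86 |  |  | 821250.00 | 710138.82
x̄ = 821250.00 / 15780.86 = 52.04 mm
ȳ = 710138.82 / 15780.86 = 45.00 mm

x̄ = 52.04 mm, ȳ = 45.00 mm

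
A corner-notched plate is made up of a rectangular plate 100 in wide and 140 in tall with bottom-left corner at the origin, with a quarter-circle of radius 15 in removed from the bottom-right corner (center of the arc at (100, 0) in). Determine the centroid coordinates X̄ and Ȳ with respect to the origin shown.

plate: A = 100 × 140 = 14000.00, centroid at (50.00, 70.00).
removed quarter-circle: A = −¼π·15² = -176.71, centroid at (93.63, 6.37).
ΣA = 13823.29 in², ΣAX̄ = 683453.54 in³, ΣAȲ = 978875.00 in³.
X̄ = 683453.54/13823.29 = 49.44 in; Ȳ = 978875.00/13823.29 = 70.81 in.

X̄ = 49.44 in, Ȳ = 70.81 in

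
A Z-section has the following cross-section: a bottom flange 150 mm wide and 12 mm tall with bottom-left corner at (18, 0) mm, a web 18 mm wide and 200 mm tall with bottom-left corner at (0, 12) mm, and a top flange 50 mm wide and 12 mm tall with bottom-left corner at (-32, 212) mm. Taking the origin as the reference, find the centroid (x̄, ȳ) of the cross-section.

x̄ = 32.60 mm, ȳ = 90.80 mm

bottom flange: A = 150 × 12 = 1800.00, centroid at (93.00, 6.00).
web: A = 18 × 200 = 3600.00, centroid at (9.00, 112.00).
top flange: A = 50 × 12 = 600.00, centroid at (-7.00, 218.00).
ΣA = 6000.00 mm²
ΣAx̄ = (1800.00)(93.00) + (3600.00)(9.00) + (600.00)(-7.00) = 195600.00 mm³
ΣAȳ = (1800.00)(6.00) + (3600.00)(112.00) + (600.00)(218.00) = 544800.00 mm³
x̄ = 195600.00 / 6000.00 = 32.60 mm
ȳ = 544800.00 / 6000.00 = 90.80 mm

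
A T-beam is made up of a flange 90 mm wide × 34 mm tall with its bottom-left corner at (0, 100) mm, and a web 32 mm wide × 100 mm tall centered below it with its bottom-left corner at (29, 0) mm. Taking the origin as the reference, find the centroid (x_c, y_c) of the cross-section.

web: A = 32 × 100 = 3200.00, centroid at (45.00, 50.00).
flange: A = 90 × 34 = 3060.00, centroid at (45.00, 117.00).
ΣA = 6260.00 mm², ΣAx_c = 281700.00 mm³, ΣAy_c = 518020.00 mm³.
x_c = 281700.00/6260.00 = 45.00 mm; y_c = 518020.00/6260.00 = 82.75 mm.

x_c = 45.00 mm, y_c = 82.75 mm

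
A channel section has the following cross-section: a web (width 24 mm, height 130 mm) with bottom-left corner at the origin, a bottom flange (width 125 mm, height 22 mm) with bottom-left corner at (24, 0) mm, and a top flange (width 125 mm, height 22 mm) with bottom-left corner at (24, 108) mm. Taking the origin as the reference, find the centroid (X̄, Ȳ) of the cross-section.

X̄ = 59.53 mm, Ȳ = 65.00 mm

web: A = 24 × 130 = 3120.00, centroid at (12.00, 65.00).
bottom flange: A = 125 × 22 = 2750.00, centroid at (86.50, 11.00).
top flange: A = 125 × 22 = 2750.00, centroid at (86.50, 119.00).
ΣA = 8620.00 mm²
ΣAX̄ = (3120.00)(12.00) + (2750.00)(86.50) + (2750.00)(86.50) = 513190.00 mm³
ΣAȲ = (3120.00)(65.00) + (2750.00)(11.00) + (2750.00)(119.00) = 560300.00 mm³
X̄ = 513190.00 / 8620.00 = 59.53 mm
Ȳ = 560300.00 / 8620.00 = 65.00 mm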